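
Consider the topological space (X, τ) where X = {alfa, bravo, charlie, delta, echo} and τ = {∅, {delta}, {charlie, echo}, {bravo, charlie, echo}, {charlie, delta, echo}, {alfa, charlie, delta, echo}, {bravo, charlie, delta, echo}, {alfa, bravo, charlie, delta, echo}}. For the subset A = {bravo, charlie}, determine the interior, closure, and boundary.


int(A) = ∅, cl(A) = {alfa, bravo, charlie, echo}, ∂A = {alfa, bravo, charlie, echo}.

Closed sets in (X, τ) are complements of opens:
  closed(X, τ) = {∅, {alfa}, {bravo}, {alfa, bravo}, {alfa, delta}, {alfa, bravo, delta}, {alfa, bravo, charlie, echo}, {alfa, bravo, charlie, delta, echo}}.
int(A) = ⋃ {U ∈ τ : U ⊆ A}. Opens contained in A: ∅.
Taking the union of these: int(A) = ∅.
cl(A) = ⋂ {C closed : A ⊆ C}. Closed sets containing A: {alfa, bravo, charlie, echo}, {alfa, bravo, charlie, delta, echo}.
Intersecting these: cl(A) = {alfa, bravo, charlie, echo}.
∂A = cl(A) ∖ int(A) = {alfa, bravo, charlie, echo} ∖ ∅ = {alfa, bravo, charlie, echo}.


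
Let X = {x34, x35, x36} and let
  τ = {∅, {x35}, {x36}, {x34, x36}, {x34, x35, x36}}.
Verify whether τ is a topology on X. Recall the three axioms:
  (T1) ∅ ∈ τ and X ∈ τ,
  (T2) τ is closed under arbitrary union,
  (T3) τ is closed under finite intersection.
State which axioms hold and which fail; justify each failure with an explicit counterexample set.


τ is NOT a topology on X.

Axiom (T1): ∅ ∈ τ? Yes; X ∈ τ? Yes.
Axiom (T2/T3): check pairwise unions and intersections of members of τ.
Counterexample for (T2): {x35} ∪ {x36} = {x35, x36} ∉ τ. Therefore τ is NOT a topology.


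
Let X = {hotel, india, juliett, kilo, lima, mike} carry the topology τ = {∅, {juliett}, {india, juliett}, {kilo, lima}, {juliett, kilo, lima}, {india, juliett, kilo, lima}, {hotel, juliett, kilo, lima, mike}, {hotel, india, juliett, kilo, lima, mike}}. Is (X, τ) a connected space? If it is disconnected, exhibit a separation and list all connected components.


(X, τ) is connected.

Find clopen sets (U ∈ τ with X ∖ U ∈ τ):
  U = ∅, X ∖ U = {hotel, india, juliett, kilo, lima, mike} — both open, so U is clopen.
  U = {hotel, india, juliett, kilo, lima, mike}, X ∖ U = ∅ — both open, so U is clopen.
Only trivial clopens (∅ and X) exist, so (X, τ) is connected.
Compute connected components by grouping points that agree on all clopens:
  component: {hotel, india, juliett, kilo, lima, mike}


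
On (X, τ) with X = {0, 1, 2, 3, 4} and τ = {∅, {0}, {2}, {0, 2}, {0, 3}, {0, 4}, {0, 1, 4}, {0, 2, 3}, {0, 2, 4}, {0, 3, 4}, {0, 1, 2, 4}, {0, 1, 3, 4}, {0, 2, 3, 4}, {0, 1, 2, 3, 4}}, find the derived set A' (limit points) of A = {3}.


A' = ∅

For each x ∈ X, list the open sets U ∈ τ with x ∈ U, then check whether U ∩ (A ∖ {x}) ≠ ∅ for every such U.
  x = 0: open {0} ∋ x has {0} ∩ (A ∖ {0}) = ∅, so x is NOT a limit point.
  x = 1: open {0, 1, 4} ∋ x has {0, 1, 4} ∩ (A ∖ {1}) = ∅, so x is NOT a limit point.
  x = 2: open {2} ∋ x has {2} ∩ (A ∖ {2}) = ∅, so x is NOT a limit point.
  x = 3: open {0, 3} ∋ x has {0, 3} ∩ (A ∖ {3}) = ∅, so x is NOT a limit point.
  x = 4: open {0, 4} ∋ x has {0, 4} ∩ (A ∖ {4}) = ∅, so x is NOT a limit point.
Collecting: A' = ∅.


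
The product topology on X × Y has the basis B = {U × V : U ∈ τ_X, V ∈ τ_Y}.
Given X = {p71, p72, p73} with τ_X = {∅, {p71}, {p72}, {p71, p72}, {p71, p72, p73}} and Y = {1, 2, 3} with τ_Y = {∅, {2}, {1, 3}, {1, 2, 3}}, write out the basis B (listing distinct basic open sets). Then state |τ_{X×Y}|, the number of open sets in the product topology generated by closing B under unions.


Basis B = {∅ × ∅, {p71} × {2}, {p72} × {2}, {p71} × {1, 3}, {p71, p72} × {2}, {p72} × {1, 3}, {p71} × {1, 2, 3}, {p71, p72, p73} × {2}, {p72} × {1, 2, 3}, {p71, p72} × {1, 3}, {p71, p72} × {1, 2, 3}, {p71, p72, p73} × {1, 3}, {p71, p72, p73} × {1, 2, 3}}; |τ_{X×Y}| = 25.

Enumerate products U × V with U ∈ τ_X, V ∈ τ_Y (deduplicated):
  ∅ × ∅ = {} (∅)
  {p71} × {2} = {(p71,2)}
  {p72} × {2} = {(p72,2)}
  {p71} × {1, 3} = {(p71,1), (p71,3)}
  {p71, p72} × {2} = {(p71,2), (p72,2)}
  {p72} × {1, 3} = {(p72,1), (p72,3)}
  {p71} × {1, 2, 3} = {(p71,1), (p71,2), (p71,3)}
  {p71, p72, p73} × {2} = {(p71,2), (p72,2), (p73,2)}
  {p72} × {1, 2, 3} = {(p72,1), (p72,2), (p72,3)}
  {p71, p72} × {1, 3} = {(p71,1), (p71,3), (p72,1), (p72,3)}
  {p71, p72} × {1, 2, 3} = {(p71,1), (p71,2), (p71,3), (p72,1), (p72,2), (p72,3)}
  {p71, p72, p73} × {1, 3} = {(p71,1), (p71,3), (p72,1), (p72,3), (p73,1), (p73,3)}
  {p71, p72, p73} × {1, 2, 3} = {(p71,1), (p71,2), (p71,3), (p72,1), (p72,2), (p72,3), (p73,1), (p73,2), (p73,3)}
These 13 distinct sets form the basis B.
Close under arbitrary unions to get τ_{X×Y}; counting gives |τ_{X×Y}| = 25.


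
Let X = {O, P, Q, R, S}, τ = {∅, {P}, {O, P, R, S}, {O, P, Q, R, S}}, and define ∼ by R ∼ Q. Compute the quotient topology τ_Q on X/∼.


X/∼ = {[O], [P], [Q=R], [S]}; |τ_Q| = 3.

Equivalence classes: [O], [P], [Q=R], [S].
Quotient map π: X → X/∼ sends O ↦ [O], P ↦ [P], Q ↦ [Q=R], R ↦ [Q=R], S ↦ [S].
For each subset V ⊆ X/∼, compute π^{-1}(V) ⊆ X and check whether π^{-1}(V) ∈ τ. V is open in τ_Q iff π^{-1}(V) ∈ τ.
  V = {}: π^{-1}(V) = ∅ ∈ τ ✓.
  V = {[O]}: π^{-1}(V) = {O} ∉ τ ✗.
  V = {[P]}: π^{-1}(V) = {P} ∈ τ ✓.
  V = {[O], [P]}: π^{-1}(V) = {O, P} ∉ τ ✗.
  V = {[Q=R]}: π^{-1}(V) = {Q, R} ∉ τ ✗.
  V = {[O], [Q=R]}: π^{-1}(V) = {O, Q, R} ∉ τ ✗.
  V = {[P], [Q=R]}: π^{-1}(V) = {P, Q, R} ∉ τ ✗.
  V = {[O], [P], [Q=R]}: π^{-1}(V) = {O, P, Q, R} ∉ τ ✗.
  V = {[S]}: π^{-1}(V) = {S} ∉ τ ✗.
  V = {[O], [S]}: π^{-1}(V) = {O, S} ∉ τ ✗.
  V = {[P], [S]}: π^{-1}(V) = {P, S} ∉ τ ✗.
  V = {[O], [P], [S]}: π^{-1}(V) = {O, P, S} ∉ τ ✗.
  V = {[Q=R], [S]}: π^{-1}(V) = {Q, R, S} ∉ τ ✗.
  V = {[O], [Q=R], [S]}: π^{-1}(V) = {O, Q, R, S} ∉ τ ✗.
  V = {[P], [Q=R], [S]}: π^{-1}(V) = {P, Q, R, S} ∉ τ ✗.
  V = {[O], [P], [Q=R], [S]}: π^{-1}(V) = {O, P, Q, R, S} ∈ τ ✓.
Open sets in the quotient: τ_Q = {{}, {[P]}, {[O], [P], [Q=R], [S]}} (3 elements).


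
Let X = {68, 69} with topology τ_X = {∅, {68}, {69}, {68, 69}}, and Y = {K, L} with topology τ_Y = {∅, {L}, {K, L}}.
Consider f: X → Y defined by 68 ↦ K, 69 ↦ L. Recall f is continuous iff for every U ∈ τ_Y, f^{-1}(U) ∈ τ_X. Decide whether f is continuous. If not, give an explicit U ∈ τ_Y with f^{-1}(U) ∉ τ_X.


f IS continuous.

Compute f^{-1}(U) for each U ∈ τ_Y:
  U = ∅: f^{-1}(U) = ∅ ∈ τ_X ✓.
  U = {L}: f^{-1}(U) = {69} ∈ τ_X ✓.
  U = {K, L}: f^{-1}(U) = {68, 69} ∈ τ_X ✓.
Every preimage lies in τ_X, so f IS continuous.


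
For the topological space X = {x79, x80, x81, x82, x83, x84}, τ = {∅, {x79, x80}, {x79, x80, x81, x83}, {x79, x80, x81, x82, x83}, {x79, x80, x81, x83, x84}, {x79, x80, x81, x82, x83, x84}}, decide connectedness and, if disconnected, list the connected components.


(X, τ) is connected.

Find clopen sets (U ∈ τ with X ∖ U ∈ τ):
  U = ∅, X ∖ U = {x79, x80, x81, x82, x83, x84} — both open, so U is clopen.
  U = {x79, x80, x81, x82, x83, x84}, X ∖ U = ∅ — both open, so U is clopen.
Only trivial clopens (∅ and X) exist, so (X, τ) is connected.
Compute connected components by grouping points that agree on all clopens:
  component: {x79, x80, x81, x82, x83, x84}


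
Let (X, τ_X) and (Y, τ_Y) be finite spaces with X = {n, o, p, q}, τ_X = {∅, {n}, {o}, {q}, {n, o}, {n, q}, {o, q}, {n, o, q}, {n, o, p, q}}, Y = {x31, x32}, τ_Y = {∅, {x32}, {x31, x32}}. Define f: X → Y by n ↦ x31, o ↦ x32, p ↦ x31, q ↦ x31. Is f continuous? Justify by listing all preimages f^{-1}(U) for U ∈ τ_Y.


f IS continuous.

Compute f^{-1}(U) for each U ∈ τ_Y:
  U = ∅: f^{-1}(U) = ∅ ∈ τ_X ✓.
  U = {x32}: f^{-1}(U) = {o} ∈ τ_X ✓.
  U = {x31, x32}: f^{-1}(U) = {n, o, p, q} ∈ τ_X ✓.
Every preimage lies in τ_X, so f IS continuous.


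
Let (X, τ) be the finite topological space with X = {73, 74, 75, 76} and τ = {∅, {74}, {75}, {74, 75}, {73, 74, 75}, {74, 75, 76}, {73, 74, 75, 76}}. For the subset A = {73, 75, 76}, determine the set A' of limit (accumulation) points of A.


A' = {73, 76}

For each x ∈ X, list the open sets U ∈ τ with x ∈ U, then check whether U ∩ (A ∖ {x}) ≠ ∅ for every such U.
  x = 73: opens ∋ x are {73, 74, 75}, {73, 74, 75, 76}; each meets A ∖ {73}, so x IS a limit point.
  x = 74: open {74} ∋ x has {74} ∩ (A ∖ {74}) = ∅, so x is NOT a limit point.
  x = 75: open {75} ∋ x has {75} ∩ (A ∖ {75}) = ∅, so x is NOT a limit point.
  x = 76: opens ∋ x are {74, 75, 76}, {73, 74, 75, 76}; each meets A ∖ {76}, so x IS a limit point.
Collecting: A' = {73, 76}.


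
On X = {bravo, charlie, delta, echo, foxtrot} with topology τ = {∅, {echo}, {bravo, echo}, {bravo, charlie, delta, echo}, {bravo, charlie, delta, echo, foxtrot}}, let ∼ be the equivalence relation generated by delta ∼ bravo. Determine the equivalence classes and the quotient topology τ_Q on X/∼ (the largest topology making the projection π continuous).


X/∼ = {[bravo=delta], [charlie], [echo], [foxtrot]}; |τ_Q| = 4.

Equivalence classes: [bravo=delta], [charlie], [echo], [foxtrot].
Quotient map π: X → X/∼ sends bravo ↦ [bravo=delta], charlie ↦ [charlie], delta ↦ [bravo=delta], echo ↦ [echo], foxtrot ↦ [foxtrot].
For each subset V ⊆ X/∼, compute π^{-1}(V) ⊆ X and check whether π^{-1}(V) ∈ τ. V is open in τ_Q iff π^{-1}(V) ∈ τ.
  V = {}: π^{-1}(V) = ∅ ∈ τ ✓.
  V = {[bravo=delta]}: π^{-1}(V) = {bravo, delta} ∉ τ ✗.
  V = {[charlie]}: π^{-1}(V) = {charlie} ∉ τ ✗.
  V = {[bravo=delta], [charlie]}: π^{-1}(V) = {bravo, charlie, delta} ∉ τ ✗.
  V = {[echo]}: π^{-1}(V) = {echo} ∈ τ ✓.
  V = {[bravo=delta], [echo]}: π^{-1}(V) = {bravo, delta, echo} ∉ τ ✗.
  V = {[charlie], [echo]}: π^{-1}(V) = {charlie, echo} ∉ τ ✗.
  V = {[bravo=delta], [charlie], [echo]}: π^{-1}(V) = {bravo, charlie, delta, echo} ∈ τ ✓.
  V = {[foxtrot]}: π^{-1}(V) = {foxtrot} ∉ τ ✗.
  V = {[bravo=delta], [foxtrot]}: π^{-1}(V) = {bravo, delta, foxtrot} ∉ τ ✗.
  V = {[charlie], [foxtrot]}: π^{-1}(V) = {charlie, foxtrot} ∉ τ ✗.
  V = {[bravo=delta], [charlie], [foxtrot]}: π^{-1}(V) = {bravo, charlie, delta, foxtrot} ∉ τ ✗.
  V = {[echo], [foxtrot]}: π^{-1}(V) = {echo, foxtrot} ∉ τ ✗.
  V = {[bravo=delta], [echo], [foxtrot]}: π^{-1}(V) = {bravo, delta, echo, foxtrot} ∉ τ ✗.
  V = {[charlie], [echo], [foxtrot]}: π^{-1}(V) = {charlie, echo, foxtrot} ∉ τ ✗.
  V = {[bravo=delta], [charlie], [echo], [foxtrot]}: π^{-1}(V) = {bravo, charlie, delta, echo, foxtrot} ∈ τ ✓.
Open sets in the quotient: τ_Q = {{}, {[echo]}, {[bravo=delta], [charlie], [echo]}, {[bravo=delta], [charlie], [echo], [foxtrot]}} (4 elements).


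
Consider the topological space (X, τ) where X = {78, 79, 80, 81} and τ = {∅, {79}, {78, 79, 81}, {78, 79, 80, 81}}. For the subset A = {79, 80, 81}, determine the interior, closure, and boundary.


int(A) = {79}, cl(A) = {78, 79, 80, 81}, ∂A = {78, 80, 81}.

Closed sets in (X, τ) are complements of opens:
  closed(X, τ) = {∅, {80}, {78, 80, 81}, {78, 79, 80, 81}}.
int(A) = ⋃ {U ∈ τ : U ⊆ A}. Opens contained in A: ∅, {79}.
Taking the union of these: int(A) = {79}.
cl(A) = ⋂ {C closed : A ⊆ C}. Closed sets containing A: {78, 79, 80, 81}.
Intersecting these: cl(A) = {78, 79, 80, 81}.
∂A = cl(A) ∖ int(A) = {78, 79, 80, 81} ∖ {79} = {78, 80, 81}.


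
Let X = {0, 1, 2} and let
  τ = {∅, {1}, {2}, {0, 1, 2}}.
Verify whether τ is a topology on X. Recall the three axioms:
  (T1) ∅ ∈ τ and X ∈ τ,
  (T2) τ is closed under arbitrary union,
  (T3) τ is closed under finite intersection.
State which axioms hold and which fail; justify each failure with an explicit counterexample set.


τ is NOT a topology on X.

Axiom (T1): ∅ ∈ τ? Yes; X ∈ τ? Yes.
Axiom (T2/T3): check pairwise unions and intersections of members of τ.
Counterexample for (T2): {1} ∪ {2} = {1, 2} ∉ τ. Therefore τ is NOT a topology.


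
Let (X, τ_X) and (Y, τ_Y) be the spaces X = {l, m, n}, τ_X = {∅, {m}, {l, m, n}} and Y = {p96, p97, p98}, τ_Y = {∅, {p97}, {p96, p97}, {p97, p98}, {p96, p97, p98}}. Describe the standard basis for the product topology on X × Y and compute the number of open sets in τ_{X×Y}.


Basis B = {∅ × ∅, {m} × {p97}, {m} × {p96, p97}, {m} × {p97, p98}, {l, m, n} × {p97}, {m} × {p96, p97, p98}, {l, m, n} × {p96, p97}, {l, m, n} × {p97, p98}, {l, m, n} × {p96, p97, p98}}; |τ_{X×Y}| = 14.

Enumerate products U × V with U ∈ τ_X, V ∈ τ_Y (deduplicated):
  ∅ × ∅ = {} (∅)
  {m} × {p97} = {(m,p97)}
  {m} × {p96, p97} = {(m,p96), (m,p97)}
  {m} × {p97, p98} = {(m,p97), (m,p98)}
  {l, m, n} × {p97} = {(l,p97), (m,p97), (n,p97)}
  {m} × {p96, p97, p98} = {(m,p96), (m,p97), (m,p98)}
  {l, m, n} × {p96, p97} = {(l,p96), (l,p97), (m,p96), (m,p97), (n,p96), (n,p97)}
  {l, m, n} × {p97, p98} = {(l,p97), (l,p98), (m,p97), (m,p98), (n,p97), (n,p98)}
  {l, m, n} × {p96, p97, p98} = {(l,p96), (l,p97), (l,p98), (m,p96), (m,p97), (m,p98), (n,p96), (n,p97), (n,p98)}
These 9 distinct sets form the basis B.
Close under arbitrary unions to get τ_{X×Y}; counting gives |τ_{X×Y}| = 14.


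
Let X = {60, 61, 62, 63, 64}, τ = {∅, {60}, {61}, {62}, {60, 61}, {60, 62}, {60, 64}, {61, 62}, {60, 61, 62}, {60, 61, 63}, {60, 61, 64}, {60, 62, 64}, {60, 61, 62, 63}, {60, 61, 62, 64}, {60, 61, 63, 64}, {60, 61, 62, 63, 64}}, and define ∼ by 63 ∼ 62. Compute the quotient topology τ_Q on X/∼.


X/∼ = {[60], [61], [62=63], [64]}; |τ_Q| = 8.

Equivalence classes: [60], [61], [62=63], [64].
Quotient map π: X → X/∼ sends 60 ↦ [60], 61 ↦ [61], 62 ↦ [62=63], 63 ↦ [62=63], 64 ↦ [64].
For each subset V ⊆ X/∼, compute π^{-1}(V) ⊆ X and check whether π^{-1}(V) ∈ τ. V is open in τ_Q iff π^{-1}(V) ∈ τ.
  V = {}: π^{-1}(V) = ∅ ∈ τ ✓.
  V = {[60]}: π^{-1}(V) = {60} ∈ τ ✓.
  V = {[61]}: π^{-1}(V) = {61} ∈ τ ✓.
  V = {[60], [61]}: π^{-1}(V) = {60, 61} ∈ τ ✓.
  V = {[62=63]}: π^{-1}(V) = {62, 63} ∉ τ ✗.
  V = {[60], [62=63]}: π^{-1}(V) = {60, 62, 63} ∉ τ ✗.
  V = {[61], [62=63]}: π^{-1}(V) = {61, 62, 63} ∉ τ ✗.
  V = {[60], [61], [62=63]}: π^{-1}(V) = {60, 61, 62, 63} ∈ τ ✓.
  V = {[64]}: π^{-1}(V) = {64} ∉ τ ✗.
  V = {[60], [64]}: π^{-1}(V) = {60, 64} ∈ τ ✓.
  V = {[61], [64]}: π^{-1}(V) = {61, 64} ∉ τ ✗.
  V = {[60], [61], [64]}: π^{-1}(V) = {60, 61, 64} ∈ τ ✓.
  V = {[62=63], [64]}: π^{-1}(V) = {62, 63, 64} ∉ τ ✗.
  V = {[60], [62=63], [64]}: π^{-1}(V) = {60, 62, 63, 64} ∉ τ ✗.
  V = {[61], [62=63], [64]}: π^{-1}(V) = {61, 62, 63, 64} ∉ τ ✗.
  V = {[60], [61], [62=63], [64]}: π^{-1}(V) = {60, 61, 62, 63, 64} ∈ τ ✓.
Open sets in the quotient: τ_Q = {{}, {[60]}, {[61]}, {[60], [61]}, {[60], [61], [62=63]}, {[60], [64]}, {[60], [61], [64]}, {[60], [61], [62=63], [64]}} (8 elements).


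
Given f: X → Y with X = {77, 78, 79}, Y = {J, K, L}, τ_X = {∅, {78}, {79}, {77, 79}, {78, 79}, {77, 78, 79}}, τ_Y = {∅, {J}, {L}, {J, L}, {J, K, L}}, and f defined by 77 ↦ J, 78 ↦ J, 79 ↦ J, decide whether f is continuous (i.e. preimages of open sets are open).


f IS continuous.

Compute f^{-1}(U) for each U ∈ τ_Y:
  U = ∅: f^{-1}(U) = ∅ ∈ τ_X ✓.
  U = {J}: f^{-1}(U) = {77, 78, 79} ∈ τ_X ✓.
  U = {L}: f^{-1}(U) = ∅ ∈ τ_X ✓.
  U = {J, L}: f^{-1}(U) = {77, 78, 79} ∈ τ_X ✓.
  U = {J, K, L}: f^{-1}(U) = {77, 78, 79} ∈ τ_X ✓.
Every preimage lies in τ_X, so f IS continuous.


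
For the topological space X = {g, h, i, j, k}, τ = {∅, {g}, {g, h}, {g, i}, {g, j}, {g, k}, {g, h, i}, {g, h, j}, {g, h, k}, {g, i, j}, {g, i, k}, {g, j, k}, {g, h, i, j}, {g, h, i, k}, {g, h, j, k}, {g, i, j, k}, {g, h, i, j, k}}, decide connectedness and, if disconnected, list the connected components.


(X, τ) is connected.

Find clopen sets (U ∈ τ with X ∖ U ∈ τ):
  U = ∅, X ∖ U = {g, h, i, j, k} — both open, so U is clopen.
  U = {g, h, i, j, k}, X ∖ U = ∅ — both open, so U is clopen.
Only trivial clopens (∅ and X) exist, so (X, τ) is connected.
Compute connected components by grouping points that agree on all clopens:
  component: {g, h, i, j, k}


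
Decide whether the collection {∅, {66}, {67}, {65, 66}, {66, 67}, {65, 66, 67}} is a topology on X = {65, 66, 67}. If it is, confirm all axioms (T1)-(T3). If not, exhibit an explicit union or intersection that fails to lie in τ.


τ IS a topology on X.

Axiom (T1): ∅ ∈ τ? Yes; X ∈ τ? Yes.
Axiom (T2/T3): check pairwise unions and intersections of members of τ.
All pairwise intersections and unions checked — each lies in τ. Therefore τ satisfies (T1), (T2), (T3): it IS a topology on X.


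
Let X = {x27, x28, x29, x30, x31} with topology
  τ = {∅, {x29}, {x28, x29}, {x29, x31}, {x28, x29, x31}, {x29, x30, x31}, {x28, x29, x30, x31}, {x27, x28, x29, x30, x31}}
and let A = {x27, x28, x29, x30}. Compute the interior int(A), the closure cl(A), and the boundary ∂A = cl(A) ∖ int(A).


int(A) = {x28, x29}, cl(A) = {x27, x28, x29, x30, x31}, ∂A = {x27, x30, x31}.

Closed sets in (X, τ) are complements of opens:
  closed(X, τ) = {∅, {x27}, {x27, x28}, {x27, x30}, {x27, x28, x30}, {x27, x30, x31}, {x27, x28, x30, x31}, {x27, x28, x29, x30, x31}}.
int(A) = ⋃ {U ∈ τ : U ⊆ A}. Opens contained in A: ∅, {x29}, {x28, x29}.
Taking the union of these: int(A) = {x28, x29}.
cl(A) = ⋂ {C closed : A ⊆ C}. Closed sets containing A: {x27, x28, x29, x30, x31}.
Intersecting these: cl(A) = {x27, x28, x29, x30, x31}.
∂A = cl(A) ∖ int(A) = {x27, x28, x29, x30, x31} ∖ {x28, x29} = {x27, x30, x31}.


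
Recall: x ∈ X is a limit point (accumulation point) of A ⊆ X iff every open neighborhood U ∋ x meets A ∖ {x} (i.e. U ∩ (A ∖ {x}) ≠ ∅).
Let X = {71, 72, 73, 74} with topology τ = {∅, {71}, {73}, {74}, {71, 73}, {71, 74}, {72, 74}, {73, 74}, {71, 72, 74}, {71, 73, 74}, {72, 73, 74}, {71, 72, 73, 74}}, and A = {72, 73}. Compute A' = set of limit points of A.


A' = ∅

For each x ∈ X, list the open sets U ∈ τ with x ∈ U, then check whether U ∩ (A ∖ {x}) ≠ ∅ for every such U.
  x = 71: open {71} ∋ x has {71} ∩ (A ∖ {71}) = ∅, so x is NOT a limit point.
  x = 72: open {72, 74} ∋ x has {72, 74} ∩ (A ∖ {72}) = ∅, so x is NOT a limit point.
  x = 73: open {73} ∋ x has {73} ∩ (A ∖ {73}) = ∅, so x is NOT a limit point.
  x = 74: open {74} ∋ x has {74} ∩ (A ∖ {74}) = ∅, so x is NOT a limit point.
Collecting: A' = ∅.


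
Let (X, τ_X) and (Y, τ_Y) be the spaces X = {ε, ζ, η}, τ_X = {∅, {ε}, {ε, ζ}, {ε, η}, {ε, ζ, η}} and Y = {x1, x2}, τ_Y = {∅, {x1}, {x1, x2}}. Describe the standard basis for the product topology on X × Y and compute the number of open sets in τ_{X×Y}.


Basis B = {∅ × ∅, {ε} × {x1}, {ε} × {x1, x2}, {ε, ζ} × {x1}, {ε, η} × {x1}, {ε, ζ, η} × {x1}, {ε, ζ} × {x1, x2}, {ε, η} × {x1, x2}, {ε, ζ, η} × {x1, x2}}; |τ_{X×Y}| = 14.

Enumerate products U × V with U ∈ τ_X, V ∈ τ_Y (deduplicated):
  ∅ × ∅ = {} (∅)
  {ε} × {x1} = {(ε,x1)}
  {ε} × {x1, x2} = {(ε,x1), (ε,x2)}
  {ε, ζ} × {x1} = {(ε,x1), (ζ,x1)}
  {ε, η} × {x1} = {(ε,x1), (η,x1)}
  {ε, ζ, η} × {x1} = {(ε,x1), (ζ,x1), (η,x1)}
  {ε, ζ} × {x1, x2} = {(ε,x1), (ε,x2), (ζ,x1), (ζ,x2)}
  {ε, η} × {x1, x2} = {(ε,x1), (ε,x2), (η,x1), (η,x2)}
  {ε, ζ, η} × {x1, x2} = {(ε,x1), (ε,x2), (ζ,x1), (ζ,x2), (η,x1), (η,x2)}
These 9 distinct sets form the basis B.
Close under arbitrary unions to get τ_{X×Y}; counting gives |τ_{X×Y}| = 14.


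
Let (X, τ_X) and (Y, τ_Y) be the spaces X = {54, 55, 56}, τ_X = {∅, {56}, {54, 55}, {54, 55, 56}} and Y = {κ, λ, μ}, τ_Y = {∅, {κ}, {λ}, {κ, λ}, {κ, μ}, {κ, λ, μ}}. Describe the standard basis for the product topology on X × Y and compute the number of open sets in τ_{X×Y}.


Basis B = {∅ × ∅, {56} × {κ}, {56} × {λ}, {54, 55} × {κ}, {54, 55} × {λ}, {56} × {κ, λ}, {56} × {κ, μ}, {54, 55, 56} × {κ}, {54, 55, 56} × {λ}, {56} × {κ, λ, μ}, {54, 55} × {κ, λ}, {54, 55} × {κ, μ}, {54, 55} × {κ, λ, μ}, {54, 55, 56} × {κ, λ}, {54, 55, 56} × {κ, μ}, {54, 55, 56} × {κ, λ, μ}}; |τ_{X×Y}| = 36.

Enumerate products U × V with U ∈ τ_X, V ∈ τ_Y (deduplicated):
  ∅ × ∅ = {} (∅)
  {56} × {κ} = {(56,κ)}
  {56} × {λ} = {(56,λ)}
  {54, 55} × {κ} = {(54,κ), (55,κ)}
  {54, 55} × {λ} = {(54,λ), (55,λ)}
  {56} × {κ, λ} = {(56,κ), (56,λ)}
  {56} × {κ, μ} = {(56,κ), (56,μ)}
  {54, 55, 56} × {κ} = {(54,κ), (55,κ), (56,κ)}
  {54, 55, 56} × {λ} = {(54,λ), (55,λ), (56,λ)}
  {56} × {κ, λ, μ} = {(56,κ), (56,λ), (56,μ)}
  {54, 55} × {κ, λ} = {(54,κ), (54,λ), (55,κ), (55,λ)}
  {54, 55} × {κ, μ} = {(54,κ), (54,μ), (55,κ), (55,μ)}
  {54, 55} × {κ, λ, μ} = {(54,κ), (54,λ), (54,μ), (55,κ), (55,λ), (55,μ)}
  {54, 55, 56} × {κ, λ} = {(54,κ), (54,λ), (55,κ), (55,λ), (56,κ), (56,λ)}
  {54, 55, 56} × {κ, μ} = {(54,κ), (54,μ), (55,κ), (55,μ), (56,κ), (56,μ)}
  {54, 55, 56} × {κ, λ, μ} = {(54,κ), (54,λ), (54,μ), (55,κ), (55,λ), (55,μ), (56,κ), (56,λ), (56,μ)}
These 16 distinct sets form the basis B.
Close under arbitrary unions to get τ_{X×Y}; counting gives |τ_{X×Y}| = 36.


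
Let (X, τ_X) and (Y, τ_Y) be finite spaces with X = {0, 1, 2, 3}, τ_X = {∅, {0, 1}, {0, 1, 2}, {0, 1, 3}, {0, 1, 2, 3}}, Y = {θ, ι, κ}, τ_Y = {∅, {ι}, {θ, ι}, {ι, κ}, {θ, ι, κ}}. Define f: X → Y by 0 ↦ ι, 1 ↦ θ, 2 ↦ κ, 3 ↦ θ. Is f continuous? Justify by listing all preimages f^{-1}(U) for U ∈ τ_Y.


f is NOT continuous.

Compute f^{-1}(U) for each U ∈ τ_Y:
  U = ∅: f^{-1}(U) = ∅ ∈ τ_X ✓.
  U = {ι}: f^{-1}(U) = {0} ∉ τ_X ✗.
  U = {θ, ι}: f^{-1}(U) = {0, 1, 3} ∈ τ_X ✓.
  U = {ι, κ}: f^{-1}(U) = {0, 2} ∉ τ_X ✗.
  U = {θ, ι, κ}: f^{-1}(U) = {0, 1, 2, 3} ∈ τ_X ✓.
Found U = {ι} with f^{-1}(U) = {0} not in τ_X. Therefore f is NOT continuous.


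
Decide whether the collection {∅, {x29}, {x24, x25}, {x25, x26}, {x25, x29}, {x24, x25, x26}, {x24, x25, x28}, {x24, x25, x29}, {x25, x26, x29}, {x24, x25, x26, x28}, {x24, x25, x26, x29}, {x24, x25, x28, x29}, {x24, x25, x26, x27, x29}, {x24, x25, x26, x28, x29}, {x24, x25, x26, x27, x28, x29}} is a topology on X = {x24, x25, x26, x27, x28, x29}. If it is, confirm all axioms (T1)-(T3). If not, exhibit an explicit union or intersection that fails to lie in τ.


τ is NOT a topology on X.

Axiom (T1): ∅ ∈ τ? Yes; X ∈ τ? Yes.
Axiom (T2/T3): check pairwise unions and intersections of members of τ.
Counterexample for (T3): {x24, x25} ∩ {x25, x26} = {x25} ∉ τ. Therefore τ is NOT a topology.


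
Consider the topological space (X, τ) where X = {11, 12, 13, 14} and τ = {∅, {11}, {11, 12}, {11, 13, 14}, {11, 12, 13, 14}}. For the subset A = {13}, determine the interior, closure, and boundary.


int(A) = ∅, cl(A) = {13, 14}, ∂A = {13, 14}.

Closed sets in (X, τ) are complements of opens:
  closed(X, τ) = {∅, {12}, {13, 14}, {12, 13, 14}, {11, 12, 13, 14}}.
int(A) = ⋃ {U ∈ τ : U ⊆ A}. Opens contained in A: ∅.
Taking the union of these: int(A) = ∅.
cl(A) = ⋂ {C closed : A ⊆ C}. Closed sets containing A: {13, 14}, {12, 13, 14}, {11, 12, 13, 14}.
Intersecting these: cl(A) = {13, 14}.
∂A = cl(A) ∖ int(A) = {13, 14} ∖ ∅ = {13, 14}.


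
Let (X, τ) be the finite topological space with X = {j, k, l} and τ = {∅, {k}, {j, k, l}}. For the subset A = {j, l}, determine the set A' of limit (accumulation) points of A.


A' = {j, l}

For each x ∈ X, list the open sets U ∈ τ with x ∈ U, then check whether U ∩ (A ∖ {x}) ≠ ∅ for every such U.
  x = j: opens ∋ x are {j, k, l}; each meets A ∖ {j}, so x IS a limit point.
  x = k: open {k} ∋ x has {k} ∩ (A ∖ {k}) = ∅, so x is NOT a limit point.
  x = l: opens ∋ x are {j, k, l}; each meets A ∖ {l}, so x IS a limit point.
Collecting: A' = {j, l}.


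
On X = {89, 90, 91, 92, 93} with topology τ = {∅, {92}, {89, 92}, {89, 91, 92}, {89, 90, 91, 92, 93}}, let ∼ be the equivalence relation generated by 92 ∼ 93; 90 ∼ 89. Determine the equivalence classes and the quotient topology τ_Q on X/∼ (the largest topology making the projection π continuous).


X/∼ = {[89=90], [91], [92=93]}; |τ_Q| = 2.

Equivalence classes: [89=90], [91], [92=93].
Quotient map π: X → X/∼ sends 89 ↦ [89=90], 90 ↦ [89=90], 91 ↦ [91], 92 ↦ [92=93], 93 ↦ [92=93].
For each subset V ⊆ X/∼, compute π^{-1}(V) ⊆ X and check whether π^{-1}(V) ∈ τ. V is open in τ_Q iff π^{-1}(V) ∈ τ.
  V = {}: π^{-1}(V) = ∅ ∈ τ ✓.
  V = {[89=90]}: π^{-1}(V) = {89, 90} ∉ τ ✗.
  V = {[91]}: π^{-1}(V) = {91} ∉ τ ✗.
  V = {[89=90], [91]}: π^{-1}(V) = {89, 90, 91} ∉ τ ✗.
  V = {[92=93]}: π^{-1}(V) = {92, 93} ∉ τ ✗.
  V = {[89=90], [92=93]}: π^{-1}(V) = {89, 90, 92, 93} ∉ τ ✗.
  V = {[91], [92=93]}: π^{-1}(V) = {91, 92, 93} ∉ τ ✗.
  V = {[89=90], [91], [92=93]}: π^{-1}(V) = {89, 90, 91, 92, 93} ∈ τ ✓.
Open sets in the quotient: τ_Q = {{}, {[89=90], [91], [92=93]}} (2 elements).


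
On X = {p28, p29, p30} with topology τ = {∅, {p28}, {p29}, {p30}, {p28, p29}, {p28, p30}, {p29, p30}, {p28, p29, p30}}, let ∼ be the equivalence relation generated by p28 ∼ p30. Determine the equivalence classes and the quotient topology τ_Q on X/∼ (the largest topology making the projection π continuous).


X/∼ = {[p28=p30], [p29]}; |τ_Q| = 4.

Equivalence classes: [p28=p30], [p29].
Quotient map π: X → X/∼ sends p28 ↦ [p28=p30], p29 ↦ [p29], p30 ↦ [p28=p30].
For each subset V ⊆ X/∼, compute π^{-1}(V) ⊆ X and check whether π^{-1}(V) ∈ τ. V is open in τ_Q iff π^{-1}(V) ∈ τ.
  V = {}: π^{-1}(V) = ∅ ∈ τ ✓.
  V = {[p28=p30]}: π^{-1}(V) = {p28, p30} ∈ τ ✓.
  V = {[p29]}: π^{-1}(V) = {p29} ∈ τ ✓.
  V = {[p28=p30], [p29]}: π^{-1}(V) = {p28, p29, p30} ∈ τ ✓.
Open sets in the quotient: τ_Q = {{}, {[p28=p30]}, {[p29]}, {[p28=p30], [p29]}} (4 elements).


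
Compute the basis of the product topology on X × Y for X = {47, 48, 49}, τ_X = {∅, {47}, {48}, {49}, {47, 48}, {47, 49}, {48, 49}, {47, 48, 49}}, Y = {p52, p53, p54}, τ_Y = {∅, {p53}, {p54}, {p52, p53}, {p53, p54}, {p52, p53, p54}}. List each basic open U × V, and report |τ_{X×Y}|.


Basis B = {∅ × ∅, {47} × {p53}, {47} × {p54}, {48} × {p53}, {48} × {p54}, {49} × {p53}, {49} × {p54}, {47} × {p52, p53}, {47} × {p53, p54}, {47, 48} × {p53}, {47, 49} × {p53}, {47, 48} × {p54}, {47, 49} × {p54}, {48} × {p52, p53}, {48} × {p53, p54}, {48, 49} × {p53}, {48, 49} × {p54}, {49} × {p52, p53}, {49} × {p53, p54}, {47} × {p52, p53, p54}, {47, 48, 49} × {p53}, {47, 48, 49} × {p54}, {48} × {p52, p53, p54}, {49} × {p52, p53, p54}, {47, 48} × {p52, p53}, {47, 49} × {p52, p53}, {47, 48} × {p53, p54}, {47, 49} × {p53, p54}, {48, 49} × {p52, p53}, {48, 49} × {p53, p54}, {47, 48} × {p52, p53, p54}, {47, 49} × {p52, p53, p54}, {47, 48, 49} × {p52, p53}, {47, 48, 49} × {p53, p54}, {48, 49} × {p52, p53, p54}, {47, 48, 49} × {p52, p53, p54}}; |τ_{X×Y}| = 216.

Enumerate products U × V with U ∈ τ_X, V ∈ τ_Y (deduplicated):
  ∅ × ∅ = {} (∅)
  {47} × {p53} = {(47,p53)}
  {47} × {p54} = {(47,p54)}
  {48} × {p53} = {(48,p53)}
  {48} × {p54} = {(48,p54)}
  {49} × {p53} = {(49,p53)}
  {49} × {p54} = {(49,p54)}
  {47} × {p52, p53} = {(47,p52), (47,p53)}
  {47} × {p53, p54} = {(47,p53), (47,p54)}
  {47, 48} × {p53} = {(47,p53), (48,p53)}
  {47, 49} × {p53} = {(47,p53), (49,p53)}
  {47, 48} × {p54} = {(47,p54), (48,p54)}
  {47, 49} × {p54} = {(47,p54), (49,p54)}
  {48} × {p52, p53} = {(48,p52), (48,p53)}
  {48} × {p53, p54} = {(48,p53), (48,p54)}
  {48, 49} × {p53} = {(48,p53), (49,p53)}
  {48, 49} × {p54} = {(48,p54), (49,p54)}
  {49} × {p52, p53} = {(49,p52), (49,p53)}
  {49} × {p53, p54} = {(49,p53), (49,p54)}
  {47} × {p52, p53, p54} = {(47,p52), (47,p53), (47,p54)}
  {47, 48, 49} × {p53} = {(47,p53), (48,p53), (49,p53)}
  {47, 48, 49} × {p54} = {(47,p54), (48,p54), (49,p54)}
  {48} × {p52, p53, p54} = {(48,p52), (48,p53), (48,p54)}
  {49} × {p52, p53, p54} = {(49,p52), (49,p53), (49,p54)}
  {47, 48} × {p52, p53} = {(47,p52), (47,p53), (48,p52), (48,p53)}
  {47, 49} × {p52, p53} = {(47,p52), (47,p53), (49,p52), (49,p53)}
  {47, 48} × {p53, p54} = {(47,p53), (47,p54), (48,p53), (48,p54)}
  {47, 49} × {p53, p54} = {(47,p53), (47,p54), (49,p53), (49,p54)}
  {48, 49} × {p52, p53} = {(48,p52), (48,p53), (49,p52), (49,p53)}
  {48, 49} × {p53, p54} = {(48,p53), (48,p54), (49,p53), (49,p54)}
  {47, 48} × {p52, p53, p54} = {(47,p52), (47,p53), (47,p54), (48,p52), (48,p53), (48,p54)}
  {47, 49} × {p52, p53, p54} = {(47,p52), (47,p53), (47,p54), (49,p52), (49,p53), (49,p54)}
  {47, 48, 49} × {p52, p53} = {(47,p52), (47,p53), (48,p52), (48,p53), (49,p52), (49,p53)}
  {47, 48, 49} × {p53, p54} = {(47,p53), (47,p54), (48,p53), (48,p54), (49,p53), (49,p54)}
  {48, 49} × {p52, p53, p54} = {(48,p52), (48,p53), (48,p54), (49,p52), (49,p53), (49,p54)}
  {47, 48, 49} × {p52, p53, p54} = {(47,p52), (47,p53), (47,p54), (48,p52), (48,p53), (48,p54), (49,p52), (49,p53), (49,p54)}
These 36 distinct sets form the basis B.
Close under arbitrary unions to get τ_{X×Y}; counting gives |τ_{X×Y}| = 216.


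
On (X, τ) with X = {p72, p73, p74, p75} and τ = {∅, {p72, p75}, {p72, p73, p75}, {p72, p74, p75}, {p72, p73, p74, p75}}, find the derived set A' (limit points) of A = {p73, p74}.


A' = ∅

For each x ∈ X, list the open sets U ∈ τ with x ∈ U, then check whether U ∩ (A ∖ {x}) ≠ ∅ for every such U.
  x = p72: open {p72, p75} ∋ x has {p72, p75} ∩ (A ∖ {p72}) = ∅, so x is NOT a limit point.
  x = p73: open {p72, p73, p75} ∋ x has {p72, p73, p75} ∩ (A ∖ {p73}) = ∅, so x is NOT a limit point.
  x = p74: open {p72, p74, p75} ∋ x has {p72, p74, p75} ∩ (A ∖ {p74}) = ∅, so x is NOT a limit point.
  x = p75: open {p72, p75} ∋ x has {p72, p75} ∩ (A ∖ {p75}) = ∅, so x is NOT a limit point.
Collecting: A' = ∅.


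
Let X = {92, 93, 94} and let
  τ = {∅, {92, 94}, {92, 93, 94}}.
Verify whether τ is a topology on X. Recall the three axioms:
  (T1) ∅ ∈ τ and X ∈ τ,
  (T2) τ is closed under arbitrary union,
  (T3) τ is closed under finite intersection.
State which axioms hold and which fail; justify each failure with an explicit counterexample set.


τ IS a topology on X.

Axiom (T1): ∅ ∈ τ? Yes; X ∈ τ? Yes.
Axiom (T2/T3): check pairwise unions and intersections of members of τ.
All pairwise intersections and unions checked — each lies in τ. Therefore τ satisfies (T1), (T2), (T3): it IS a topology on X.


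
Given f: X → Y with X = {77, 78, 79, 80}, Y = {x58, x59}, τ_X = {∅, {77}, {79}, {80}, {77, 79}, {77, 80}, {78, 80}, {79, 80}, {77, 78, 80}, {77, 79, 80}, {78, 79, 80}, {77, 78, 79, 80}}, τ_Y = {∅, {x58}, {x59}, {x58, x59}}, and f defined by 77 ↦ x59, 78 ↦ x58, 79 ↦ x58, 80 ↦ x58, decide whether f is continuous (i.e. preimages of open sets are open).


f IS continuous.

Compute f^{-1}(U) for each U ∈ τ_Y:
  U = ∅: f^{-1}(U) = ∅ ∈ τ_X ✓.
  U = {x58}: f^{-1}(U) = {78, 79, 80} ∈ τ_X ✓.
  U = {x59}: f^{-1}(U) = {77} ∈ τ_X ✓.
  U = {x58, x59}: f^{-1}(U) = {77, 78, 79, 80} ∈ τ_X ✓.
Every preimage lies in τ_X, so f IS continuous.


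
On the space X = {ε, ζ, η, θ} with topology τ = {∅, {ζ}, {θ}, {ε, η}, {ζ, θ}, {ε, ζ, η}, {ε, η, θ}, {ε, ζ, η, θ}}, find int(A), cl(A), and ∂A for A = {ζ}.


int(A) = {ζ}, cl(A) = {ζ}, ∂A = ∅.

Closed sets in (X, τ) are complements of opens:
  closed(X, τ) = {∅, {ζ}, {θ}, {ε, η}, {ζ, θ}, {ε, ζ, η}, {ε, η, θ}, {ε, ζ, η, θ}}.
int(A) = ⋃ {U ∈ τ : U ⊆ A}. Opens contained in A: ∅, {ζ}.
Taking the union of these: int(A) = {ζ}.
cl(A) = ⋂ {C closed : A ⊆ C}. Closed sets containing A: {ζ}, {ζ, θ}, {ε, ζ, η}, {ε, ζ, η, θ}.
Intersecting these: cl(A) = {ζ}.
∂A = cl(A) ∖ int(A) = {ζ} ∖ {ζ} = ∅.


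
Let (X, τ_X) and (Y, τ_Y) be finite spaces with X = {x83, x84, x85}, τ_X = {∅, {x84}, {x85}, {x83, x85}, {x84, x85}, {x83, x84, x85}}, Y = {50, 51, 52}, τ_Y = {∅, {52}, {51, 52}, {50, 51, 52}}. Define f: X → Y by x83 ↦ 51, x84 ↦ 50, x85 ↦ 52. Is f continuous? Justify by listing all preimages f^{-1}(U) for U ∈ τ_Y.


f IS continuous.

Compute f^{-1}(U) for each U ∈ τ_Y:
  U = ∅: f^{-1}(U) = ∅ ∈ τ_X ✓.
  U = {52}: f^{-1}(U) = {x85} ∈ τ_X ✓.
  U = {51, 52}: f^{-1}(U) = {x83, x85} ∈ τ_X ✓.
  U = {50, 51, 52}: f^{-1}(U) = {x83, x84, x85} ∈ τ_X ✓.
Every preimage lies in τ_X, so f IS continuous.


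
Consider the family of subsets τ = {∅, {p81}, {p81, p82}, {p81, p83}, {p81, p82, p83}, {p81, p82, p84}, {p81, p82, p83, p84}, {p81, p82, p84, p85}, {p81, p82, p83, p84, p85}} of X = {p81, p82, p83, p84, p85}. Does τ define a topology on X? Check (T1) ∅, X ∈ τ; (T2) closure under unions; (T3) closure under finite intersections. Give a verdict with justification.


τ IS a topology on X.

Axiom (T1): ∅ ∈ τ? Yes; X ∈ τ? Yes.
Axiom (T2/T3): check pairwise unions and intersections of members of τ.
All pairwise intersections and unions checked — each lies in τ. Therefore τ satisfies (T1), (T2), (T3): it IS a topology on X.


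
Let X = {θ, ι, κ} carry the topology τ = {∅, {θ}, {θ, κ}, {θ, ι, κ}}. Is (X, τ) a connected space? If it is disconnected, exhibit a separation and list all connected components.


(X, τ) is connected.

Find clopen sets (U ∈ τ with X ∖ U ∈ τ):
  U = ∅, X ∖ U = {θ, ι, κ} — both open, so U is clopen.
  U = {θ, ι, κ}, X ∖ U = ∅ — both open, so U is clopen.
Only trivial clopens (∅ and X) exist, so (X, τ) is connected.
Compute connected components by grouping points that agree on all clopens:
  component: {θ, ι, κ}


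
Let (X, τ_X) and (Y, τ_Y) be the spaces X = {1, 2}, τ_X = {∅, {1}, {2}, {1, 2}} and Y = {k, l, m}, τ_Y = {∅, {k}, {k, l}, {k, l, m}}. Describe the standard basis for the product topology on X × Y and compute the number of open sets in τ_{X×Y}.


Basis B = {∅ × ∅, {1} × {k}, {2} × {k}, {1} × {k, l}, {1, 2} × {k}, {2} × {k, l}, {1} × {k, l, m}, {2} × {k, l, m}, {1, 2} × {k, l}, {1, 2} × {k, l, m}}; |τ_{X×Y}| = 16.

Enumerate products U × V with U ∈ τ_X, V ∈ τ_Y (deduplicated):
  ∅ × ∅ = {} (∅)
  {1} × {k} = {(1,k)}
  {2} × {k} = {(2,k)}
  {1} × {k, l} = {(1,k), (1,l)}
  {1, 2} × {k} = {(1,k), (2,k)}
  {2} × {k, l} = {(2,k), (2,l)}
  {1} × {k, l, m} = {(1,k), (1,l), (1,m)}
  {2} × {k, l, m} = {(2,k), (2,l), (2,m)}
  {1, 2} × {k, l} = {(1,k), (1,l), (2,k), (2,l)}
  {1, 2} × {k, l, m} = {(1,k), (1,l), (1,m), (2,k), (2,l), (2,m)}
These 10 distinct sets form the basis B.
Close under arbitrary unions to get τ_{X×Y}; counting gives |τ_{X×Y}| = 16.


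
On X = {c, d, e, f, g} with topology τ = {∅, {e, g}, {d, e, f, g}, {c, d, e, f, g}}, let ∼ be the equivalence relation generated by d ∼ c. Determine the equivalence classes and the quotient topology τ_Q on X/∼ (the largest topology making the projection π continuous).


X/∼ = {[c=d], [e], [f], [g]}; |τ_Q| = 3.

Equivalence classes: [c=d], [e], [f], [g].
Quotient map π: X → X/∼ sends c ↦ [c=d], d ↦ [c=d], e ↦ [e], f ↦ [f], g ↦ [g].
For each subset V ⊆ X/∼, compute π^{-1}(V) ⊆ X and check whether π^{-1}(V) ∈ τ. V is open in τ_Q iff π^{-1}(V) ∈ τ.
  V = {}: π^{-1}(V) = ∅ ∈ τ ✓.
  V = {[c=d]}: π^{-1}(V) = {c, d} ∉ τ ✗.
  V = {[e]}: π^{-1}(V) = {e} ∉ τ ✗.
  V = {[c=d], [e]}: π^{-1}(V) = {c, d, e} ∉ τ ✗.
  V = {[f]}: π^{-1}(V) = {f} ∉ τ ✗.
  V = {[c=d], [f]}: π^{-1}(V) = {c, d, f} ∉ τ ✗.
  V = {[e], [f]}: π^{-1}(V) = {e, f} ∉ τ ✗.
  V = {[c=d], [e], [f]}: π^{-1}(V) = {c, d, e, f} ∉ τ ✗.
  V = {[g]}: π^{-1}(V) = {g} ∉ τ ✗.
  V = {[c=d], [g]}: π^{-1}(V) = {c, d, g} ∉ τ ✗.
  V = {[e], [g]}: π^{-1}(V) = {e, g} ∈ τ ✓.
  V = {[c=d], [e], [g]}: π^{-1}(V) = {c, d, e, g} ∉ τ ✗.
  V = {[f], [g]}: π^{-1}(V) = {f, g} ∉ τ ✗.
  V = {[c=d], [f], [g]}: π^{-1}(V) = {c, d, f, g} ∉ τ ✗.
  V = {[e], [f], [g]}: π^{-1}(V) = {e, f, g} ∉ τ ✗.
  V = {[c=d], [e], [f], [g]}: π^{-1}(V) = {c, d, e, f, g} ∈ τ ✓.
Open sets in the quotient: τ_Q = {{}, {[e], [g]}, {[c=d], [e], [f], [g]}} (3 elements).


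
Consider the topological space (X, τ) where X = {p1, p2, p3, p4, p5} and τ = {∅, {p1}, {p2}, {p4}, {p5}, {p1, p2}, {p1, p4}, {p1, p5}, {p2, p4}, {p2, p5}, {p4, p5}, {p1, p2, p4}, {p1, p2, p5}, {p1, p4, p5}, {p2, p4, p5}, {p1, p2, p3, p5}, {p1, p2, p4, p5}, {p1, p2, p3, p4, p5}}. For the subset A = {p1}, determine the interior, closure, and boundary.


int(A) = {p1}, cl(A) = {p1, p3}, ∂A = {p3}.

Closed sets in (X, τ) are complements of opens:
  closed(X, τ) = {∅, {p3}, {p4}, {p1, p3}, {p2, p3}, {p3, p4}, {p3, p5}, {p1, p2, p3}, {p1, p3, p4}, {p1, p3, p5}, {p2, p3, p4}, {p2, p3, p5}, {p3, p4, p5}, {p1, p2, p3, p4}, {p1, p2, p3, p5}, {p1, p3, p4, p5}, {p2, p3, p4, p5}, {p1, p2, p3, p4, p5}}.
int(A) = ⋃ {U ∈ τ : U ⊆ A}. Opens contained in A: ∅, {p1}.
Taking the union of these: int(A) = {p1}.
cl(A) = ⋂ {C closed : A ⊆ C}. Closed sets containing A: {p1, p3}, {p1, p2, p3}, {p1, p3, p4}, {p1, p3, p5}, {p1, p2, p3, p4}, {p1, p2, p3, p5}, {p1, p3, p4, p5}, {p1, p2, p3, p4, p5}.
Intersecting these: cl(A) = {p1, p3}.
∂A = cl(A) ∖ int(A) = {p1, p3} ∖ {p1} = {p3}.


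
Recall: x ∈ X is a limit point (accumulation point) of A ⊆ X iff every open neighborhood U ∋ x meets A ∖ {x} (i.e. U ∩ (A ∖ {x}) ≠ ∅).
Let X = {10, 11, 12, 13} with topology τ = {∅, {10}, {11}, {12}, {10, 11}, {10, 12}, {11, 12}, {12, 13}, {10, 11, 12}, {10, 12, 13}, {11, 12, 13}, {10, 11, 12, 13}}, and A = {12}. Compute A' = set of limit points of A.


A' = {13}

For each x ∈ X, list the open sets U ∈ τ with x ∈ U, then check whether U ∩ (A ∖ {x}) ≠ ∅ for every such U.
  x = 10: open {10} ∋ x has {10} ∩ (A ∖ {10}) = ∅, so x is NOT a limit point.
  x = 11: open {11} ∋ x has {11} ∩ (A ∖ {11}) = ∅, so x is NOT a limit point.
  x = 12: open {12} ∋ x has {12} ∩ (A ∖ {12}) = ∅, so x is NOT a limit point.
  x = 13: opens ∋ x are {12, 13}, {10, 12, 13}, {11, 12, 13}, {10, 11, 12, 13}; each meets A ∖ {13}, so x IS a limit point.
Collecting: A' = {13}.


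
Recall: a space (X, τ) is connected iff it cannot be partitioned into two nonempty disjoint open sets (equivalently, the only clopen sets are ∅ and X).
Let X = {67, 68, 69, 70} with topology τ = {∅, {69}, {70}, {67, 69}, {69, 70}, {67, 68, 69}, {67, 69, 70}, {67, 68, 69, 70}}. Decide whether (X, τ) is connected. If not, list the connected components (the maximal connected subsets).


(X, τ) is disconnected; components = [{70}, {67, 68, 69}].

Find clopen sets (U ∈ τ with X ∖ U ∈ τ):
  U = ∅, X ∖ U = {67, 68, 69, 70} — both open, so U is clopen.
  U = {70}, X ∖ U = {67, 68, 69} — both open, so U is clopen.
  U = {67, 68, 69}, X ∖ U = {70} — both open, so U is clopen.
  U = {67, 68, 69, 70}, X ∖ U = ∅ — both open, so U is clopen.
Nontrivial clopen(s) exist: e.g. {70}. So (X, τ) is disconnected.
Compute connected components by grouping points that agree on all clopens:
  component: {70}
  component: {67, 68, 69}


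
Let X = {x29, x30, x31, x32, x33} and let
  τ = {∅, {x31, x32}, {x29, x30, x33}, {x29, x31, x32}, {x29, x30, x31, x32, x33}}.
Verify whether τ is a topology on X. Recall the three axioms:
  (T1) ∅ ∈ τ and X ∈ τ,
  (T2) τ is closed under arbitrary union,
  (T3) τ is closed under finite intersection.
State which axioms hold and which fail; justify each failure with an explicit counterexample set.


τ is NOT a topology on X.

Axiom (T1): ∅ ∈ τ? Yes; X ∈ τ? Yes.
Axiom (T2/T3): check pairwise unions and intersections of members of τ.
Counterexample for (T3): {x29, x30, x33} ∩ {x29, x31, x32} = {x29} ∉ τ. Therefore τ is NOT a topology.
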